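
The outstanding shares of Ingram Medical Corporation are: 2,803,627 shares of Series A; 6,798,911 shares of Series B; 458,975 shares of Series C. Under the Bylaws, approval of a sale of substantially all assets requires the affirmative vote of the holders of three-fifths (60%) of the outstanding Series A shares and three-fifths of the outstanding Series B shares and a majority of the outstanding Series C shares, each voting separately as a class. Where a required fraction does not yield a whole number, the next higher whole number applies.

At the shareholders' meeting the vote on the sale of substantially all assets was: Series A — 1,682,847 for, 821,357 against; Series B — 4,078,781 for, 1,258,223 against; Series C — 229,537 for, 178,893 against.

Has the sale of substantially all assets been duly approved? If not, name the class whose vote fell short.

Series A: 3/5 of 2803627 = 1682176.20, rounded up to 1682177; 1,682,177 required, 1,682,847 in favor — approved.
Series B: 3/5 of 6798911 = 4079346.60, rounded up to 4079347; 4,079,347 required, 4,078,781 in favor — not approved.
Series C: a majority of 458975 is 229488; 229,488 required, 229,537 in favor — approved.

Not approved — the Series B shares did not give the required vote.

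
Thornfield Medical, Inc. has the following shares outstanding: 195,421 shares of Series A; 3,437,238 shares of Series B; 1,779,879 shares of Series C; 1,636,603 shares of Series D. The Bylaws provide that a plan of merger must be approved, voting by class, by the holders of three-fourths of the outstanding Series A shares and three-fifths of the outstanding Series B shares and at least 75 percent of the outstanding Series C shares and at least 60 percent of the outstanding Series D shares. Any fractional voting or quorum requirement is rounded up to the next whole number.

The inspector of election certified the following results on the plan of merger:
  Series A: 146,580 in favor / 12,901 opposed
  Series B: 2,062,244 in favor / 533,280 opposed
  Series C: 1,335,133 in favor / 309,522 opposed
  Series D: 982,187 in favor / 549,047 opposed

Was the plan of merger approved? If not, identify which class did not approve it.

Series A: 3/4 of 195421 = 146565.75, rounded up to 146566; 146,566 required, 146,580 in favor — approved.
Series B: 3/5 of 3437238 = 2062342.80, rounded up to 2062343; 2,062,343 required, 2,062,244 in favor — not approved.
Series C: 3/4 of 1779879 = 1334909.25, rounded up to 1334910; 1,334,910 required, 1,335,133 in favor — approved.
Series D: 3/5 of 1636603 = 981961.80, rounded up to 981962; 981,962 required, 982,187 in favor — approved.

Not approved — the Series B shares did not give the required vote.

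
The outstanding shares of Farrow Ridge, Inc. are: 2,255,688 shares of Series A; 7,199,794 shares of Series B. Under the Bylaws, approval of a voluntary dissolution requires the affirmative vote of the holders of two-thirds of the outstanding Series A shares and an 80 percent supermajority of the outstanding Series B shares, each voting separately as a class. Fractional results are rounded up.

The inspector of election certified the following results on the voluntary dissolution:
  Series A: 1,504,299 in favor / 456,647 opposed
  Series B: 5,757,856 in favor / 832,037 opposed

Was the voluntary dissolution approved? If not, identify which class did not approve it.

Series A: 2/3 of 2255688 = 1503792; 1,503,792 required, 1,504,299 in favor — approved.
Series B: 4/5 of 7199794 = 5759835.20, rounded up to 5759836; 5,759,836 required, 5,757,856 in favor — not approved.

Not approved — the Series B shares did not give the required vote.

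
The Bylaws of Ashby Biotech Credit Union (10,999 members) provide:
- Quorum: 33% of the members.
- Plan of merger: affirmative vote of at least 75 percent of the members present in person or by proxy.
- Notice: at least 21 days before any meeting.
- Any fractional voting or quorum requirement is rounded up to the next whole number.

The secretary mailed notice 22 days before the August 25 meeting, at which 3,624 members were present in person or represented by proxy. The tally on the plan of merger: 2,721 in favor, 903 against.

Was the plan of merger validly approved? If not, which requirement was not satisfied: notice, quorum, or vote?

Notice: 22 days given; 21 required. Satisfied.
Quorum: 33% of 10,999 = 3,629.67, rounded up to 3,630; 3,624 present. Not satisfied.
Vote: requires three-fourths of those present (3,624); 3/4 of 3624 = 2718, so 2,718 needed; 2,721 in favor. Satisfied.

Invalid — quorum requirement not satisfied.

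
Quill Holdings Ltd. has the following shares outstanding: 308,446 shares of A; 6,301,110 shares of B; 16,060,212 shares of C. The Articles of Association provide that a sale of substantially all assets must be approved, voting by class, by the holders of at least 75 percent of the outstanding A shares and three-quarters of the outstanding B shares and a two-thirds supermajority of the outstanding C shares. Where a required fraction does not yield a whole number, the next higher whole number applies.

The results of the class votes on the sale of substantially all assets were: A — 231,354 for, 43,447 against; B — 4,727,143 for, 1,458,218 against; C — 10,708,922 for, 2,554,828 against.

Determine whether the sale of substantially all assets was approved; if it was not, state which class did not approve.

Approved — every class gave the required vote.

A: 3/4 of 308446 = 231334.50, rounded up to 231335; 231,335 required, 231,354 in favor — approved.
B: 3/4 of 6301110 = 4725832.50, rounded up to 4725833; 4,725,833 required, 4,727,143 in favor — approved.
C: 2/3 of 16060212 = 10706808; 10,706,808 required, 10,708,922 in favor — approved.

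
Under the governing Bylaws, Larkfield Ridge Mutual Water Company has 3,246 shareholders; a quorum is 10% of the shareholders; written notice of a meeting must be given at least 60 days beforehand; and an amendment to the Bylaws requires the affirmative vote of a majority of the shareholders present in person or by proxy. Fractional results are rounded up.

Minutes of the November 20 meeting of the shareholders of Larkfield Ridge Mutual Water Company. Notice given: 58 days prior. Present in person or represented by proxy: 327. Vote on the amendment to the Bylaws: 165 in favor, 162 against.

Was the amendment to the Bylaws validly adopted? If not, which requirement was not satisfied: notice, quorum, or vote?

Invalid — notice requirement not satisfied.

Notice: 58 days given; 60 required. Not satisfied.
Quorum: 10% of 3,246 = 324.60, rounded up to 325; 327 present. Satisfied.
Vote: requires a majority of those present (327); a majority of 327 is 164, so 164 needed; 165 in favor. Satisfied.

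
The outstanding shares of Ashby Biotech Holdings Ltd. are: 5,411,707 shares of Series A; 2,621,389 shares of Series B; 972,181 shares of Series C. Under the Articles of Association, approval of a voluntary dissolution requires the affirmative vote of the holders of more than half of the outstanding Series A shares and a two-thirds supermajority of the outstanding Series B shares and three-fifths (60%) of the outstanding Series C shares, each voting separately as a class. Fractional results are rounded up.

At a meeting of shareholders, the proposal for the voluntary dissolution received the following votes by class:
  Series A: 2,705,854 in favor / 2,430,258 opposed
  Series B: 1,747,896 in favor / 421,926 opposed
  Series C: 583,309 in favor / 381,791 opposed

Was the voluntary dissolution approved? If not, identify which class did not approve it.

Approved — every class gave the required vote.

Series A: a majority of 5411707 is 2705854; 2,705,854 required, 2,705,854 in favor — approved.
Series B: 2/3 of 2621389 = 1747592.67, rounded up to 1747593; 1,747,593 required, 1,747,896 in favor — approved.
Series C: 3/5 of 972181 = 583308.60, rounded up to 583309; 583,309 required, 583,309 in favor — approved.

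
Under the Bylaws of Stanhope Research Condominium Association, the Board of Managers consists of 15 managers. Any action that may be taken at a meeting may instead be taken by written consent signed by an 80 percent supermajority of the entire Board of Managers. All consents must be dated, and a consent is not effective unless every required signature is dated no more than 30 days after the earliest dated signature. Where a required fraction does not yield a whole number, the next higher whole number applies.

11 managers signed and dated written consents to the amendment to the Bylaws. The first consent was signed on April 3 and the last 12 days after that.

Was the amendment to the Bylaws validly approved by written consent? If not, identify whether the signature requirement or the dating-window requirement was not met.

Signatures required: an 80 percent supermajority of 15 — 4/5 of 15 = 12, so 12 needed; 11 signed. Insufficient.
Dating window: the latest signature is 12 days after the earliest; the limit is 30 days. Within the window.

Not effective — insufficient signatures.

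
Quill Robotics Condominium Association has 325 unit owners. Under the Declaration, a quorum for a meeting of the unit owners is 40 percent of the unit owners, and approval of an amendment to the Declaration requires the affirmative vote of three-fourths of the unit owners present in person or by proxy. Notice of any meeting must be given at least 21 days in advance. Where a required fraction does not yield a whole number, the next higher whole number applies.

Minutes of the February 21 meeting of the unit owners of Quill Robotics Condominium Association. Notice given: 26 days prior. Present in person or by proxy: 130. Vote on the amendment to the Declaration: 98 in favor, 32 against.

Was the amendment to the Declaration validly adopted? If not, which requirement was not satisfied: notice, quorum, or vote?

Notice: 26 days given; 21 required. Satisfied.
Quorum: 40% of 325 = 130; 130 present. Satisfied.
Vote: requires three-fourths of those present (130); 3/4 of 130 = 97.50, rounded up to 98, so 98 needed; 98 in favor. Satisfied.

Valid — all requirements satisfied.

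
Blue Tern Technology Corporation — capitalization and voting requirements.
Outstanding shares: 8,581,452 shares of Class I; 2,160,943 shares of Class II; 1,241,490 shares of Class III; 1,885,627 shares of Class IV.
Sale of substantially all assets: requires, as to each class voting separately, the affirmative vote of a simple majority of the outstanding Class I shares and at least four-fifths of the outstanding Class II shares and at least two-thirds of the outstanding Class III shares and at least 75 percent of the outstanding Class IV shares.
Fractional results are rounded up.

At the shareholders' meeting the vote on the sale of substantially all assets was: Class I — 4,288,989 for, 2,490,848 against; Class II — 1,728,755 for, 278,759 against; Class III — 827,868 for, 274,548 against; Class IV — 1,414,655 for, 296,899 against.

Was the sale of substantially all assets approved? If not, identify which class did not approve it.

Class I: a majority of 8581452 is 4290727; 4,290,727 required, 4,288,989 in favor — not approved.
Class II: 4/5 of 2160943 = 1728754.40, rounded up to 1728755; 1,728,755 required, 1,728,755 in favor — approved.
Class III: 2/3 of 1241490 = 827660; 827,660 required, 827,868 in favor — approved.
Class IV: 3/4 of 1885627 = 1414220.25, rounded up to 1414221; 1,414,221 required, 1,414,655 in favor — approved.

Not approved — the Class I shares did not give the required vote.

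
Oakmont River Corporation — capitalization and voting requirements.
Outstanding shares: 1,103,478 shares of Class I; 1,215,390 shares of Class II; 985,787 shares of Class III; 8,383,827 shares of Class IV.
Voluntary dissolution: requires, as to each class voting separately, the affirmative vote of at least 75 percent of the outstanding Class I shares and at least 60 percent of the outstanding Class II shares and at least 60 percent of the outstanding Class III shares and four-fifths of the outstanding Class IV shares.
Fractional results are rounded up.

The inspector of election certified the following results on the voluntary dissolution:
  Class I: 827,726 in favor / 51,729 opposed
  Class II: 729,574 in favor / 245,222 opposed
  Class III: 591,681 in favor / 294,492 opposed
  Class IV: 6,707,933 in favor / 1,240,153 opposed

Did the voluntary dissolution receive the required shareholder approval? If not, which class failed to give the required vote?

Class I: 3/4 of 1103478 = 827608.50, rounded up to 827609; 827,609 required, 827,726 in favor — approved.
Class II: 3/5 of 1215390 = 729234; 729,234 required, 729,574 in favor — approved.
Class III: 3/5 of 985787 = 591472.20, rounded up to 591473; 591,473 required, 591,681 in favor — approved.
Class IV: 4/5 of 8383827 = 6707061.60, rounded up to 6707062; 6,707,062 required, 6,707,933 in favor — approved.

Approved — every class gave the required vote.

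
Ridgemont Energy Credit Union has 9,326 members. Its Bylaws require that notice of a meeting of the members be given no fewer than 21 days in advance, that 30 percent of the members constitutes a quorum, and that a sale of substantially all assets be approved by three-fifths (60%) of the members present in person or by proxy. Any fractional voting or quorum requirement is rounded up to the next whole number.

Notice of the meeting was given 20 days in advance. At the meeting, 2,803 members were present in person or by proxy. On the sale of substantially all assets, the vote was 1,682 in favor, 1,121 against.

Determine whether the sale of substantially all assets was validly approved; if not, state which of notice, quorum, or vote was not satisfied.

Invalid — notice requirement not satisfied.

Notice: 20 days given; 21 required. Not satisfied.
Quorum: 30% of 9,326 = 2,797.80, rounded up to 2,798; 2,803 present. Satisfied.
Vote: requires three-fifths of those present (2,803); 3/5 of 2803 = 1681.80, rounded up to 1682, so 1,682 needed; 1,682 in favor. Satisfied.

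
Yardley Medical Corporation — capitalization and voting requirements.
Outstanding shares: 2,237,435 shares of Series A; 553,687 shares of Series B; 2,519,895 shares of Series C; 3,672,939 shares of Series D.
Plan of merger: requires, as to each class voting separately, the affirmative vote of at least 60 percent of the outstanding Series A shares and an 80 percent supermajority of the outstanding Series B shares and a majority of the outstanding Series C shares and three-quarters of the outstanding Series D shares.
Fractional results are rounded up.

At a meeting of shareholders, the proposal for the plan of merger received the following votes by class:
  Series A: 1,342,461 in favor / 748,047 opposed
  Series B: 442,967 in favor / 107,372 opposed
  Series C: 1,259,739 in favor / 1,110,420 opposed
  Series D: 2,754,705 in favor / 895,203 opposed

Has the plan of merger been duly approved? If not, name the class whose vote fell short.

Series A: 3/5 of 2237435 = 1342461; 1,342,461 required, 1,342,461 in favor — approved.
Series B: 4/5 of 553687 = 442949.60, rounded up to 442950; 442,950 required, 442,967 in favor — approved.
Series C: a majority of 2519895 is 1259948; 1,259,948 required, 1,259,739 in favor — not approved.
Series D: 3/4 of 3672939 = 2754704.25, rounded up to 2754705; 2,754,705 required, 2,754,705 in favor — approved.

Not approved — the Series C shares did not give the required vote.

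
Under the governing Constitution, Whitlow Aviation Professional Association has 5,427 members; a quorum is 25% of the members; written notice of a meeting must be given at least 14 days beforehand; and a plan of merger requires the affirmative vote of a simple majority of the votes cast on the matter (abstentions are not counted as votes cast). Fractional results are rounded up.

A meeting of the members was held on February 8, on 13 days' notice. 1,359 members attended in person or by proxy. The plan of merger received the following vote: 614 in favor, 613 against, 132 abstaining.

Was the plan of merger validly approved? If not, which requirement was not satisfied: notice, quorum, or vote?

Invalid — notice requirement not satisfied.

Notice: 13 days given; 14 required. Not satisfied.
Quorum: 25% of 5,427 = 1,356.75, rounded up to 1,357; 1,359 present. Satisfied.
Vote: requires a majority of the votes cast (1,359 − 132 abstaining = 1,227); a majority of 1227 is 614, so 614 needed; 614 in favor. Satisfied.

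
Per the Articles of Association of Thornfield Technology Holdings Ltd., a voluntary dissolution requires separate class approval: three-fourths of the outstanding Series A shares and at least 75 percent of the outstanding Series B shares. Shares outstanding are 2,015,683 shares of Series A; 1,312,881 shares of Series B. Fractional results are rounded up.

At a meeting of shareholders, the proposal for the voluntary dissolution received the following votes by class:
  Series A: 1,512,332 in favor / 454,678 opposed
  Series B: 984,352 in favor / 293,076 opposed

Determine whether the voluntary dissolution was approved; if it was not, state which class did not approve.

Series A: 3/4 of 2015683 = 1511762.25, rounded up to 1511763; 1,511,763 required, 1,512,332 in favor — approved.
Series B: 3/4 of 1312881 = 984660.75, rounded up to 984661; 984,661 required, 984,352 in favor — not approved.

Not approved — the Series B shares did not give the required vote.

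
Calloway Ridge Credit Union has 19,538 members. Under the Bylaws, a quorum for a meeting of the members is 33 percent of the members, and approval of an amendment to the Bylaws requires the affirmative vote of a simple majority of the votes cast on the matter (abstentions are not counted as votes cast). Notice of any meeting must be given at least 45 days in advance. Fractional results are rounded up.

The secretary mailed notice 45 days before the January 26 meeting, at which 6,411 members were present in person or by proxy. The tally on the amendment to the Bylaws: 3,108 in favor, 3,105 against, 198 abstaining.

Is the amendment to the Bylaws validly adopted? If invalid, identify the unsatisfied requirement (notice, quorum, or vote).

Notice: 45 days given; 45 required. Satisfied.
Quorum: 33% of 19,538 = 6,447.54, rounded up to 6,448; 6,411 present. Not satisfied.
Vote: requires a majority of the votes cast (6,411 − 198 abstaining = 6,213); a majority of 6213 is 3107, so 3,107 needed; 3,108 in favor. Satisfied.

Invalid — quorum requirement not satisfied.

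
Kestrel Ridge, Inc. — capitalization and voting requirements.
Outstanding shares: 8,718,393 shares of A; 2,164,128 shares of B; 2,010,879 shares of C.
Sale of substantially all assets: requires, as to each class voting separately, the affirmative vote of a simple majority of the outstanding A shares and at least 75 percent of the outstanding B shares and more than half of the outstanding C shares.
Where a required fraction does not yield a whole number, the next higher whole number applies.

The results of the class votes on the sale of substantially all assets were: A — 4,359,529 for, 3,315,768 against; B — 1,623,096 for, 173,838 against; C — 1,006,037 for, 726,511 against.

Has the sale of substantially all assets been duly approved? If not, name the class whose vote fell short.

A: a majority of 8718393 is 4359197; 4,359,197 required, 4,359,529 in favor — approved.
B: 3/4 of 2164128 = 1623096; 1,623,096 required, 1,623,096 in favor — approved.
C: a majority of 2010879 is 1005440; 1,005,440 required, 1,006,037 in favor — approved.

Approved — every class gave the required vote.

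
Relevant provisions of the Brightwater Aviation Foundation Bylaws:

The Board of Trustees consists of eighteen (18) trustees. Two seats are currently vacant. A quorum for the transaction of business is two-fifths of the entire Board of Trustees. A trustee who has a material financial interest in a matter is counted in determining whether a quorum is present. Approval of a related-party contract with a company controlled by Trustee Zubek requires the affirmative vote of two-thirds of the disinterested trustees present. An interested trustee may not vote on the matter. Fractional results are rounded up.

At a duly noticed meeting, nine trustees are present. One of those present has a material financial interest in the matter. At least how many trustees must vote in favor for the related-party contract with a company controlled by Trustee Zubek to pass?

The related-party contract with a company controlled by Trustee Zubek requires two-thirds of the disinterested trustees present (9 − 1 = 8).
2/3 of 8 = 5.33, rounded up to 6.

6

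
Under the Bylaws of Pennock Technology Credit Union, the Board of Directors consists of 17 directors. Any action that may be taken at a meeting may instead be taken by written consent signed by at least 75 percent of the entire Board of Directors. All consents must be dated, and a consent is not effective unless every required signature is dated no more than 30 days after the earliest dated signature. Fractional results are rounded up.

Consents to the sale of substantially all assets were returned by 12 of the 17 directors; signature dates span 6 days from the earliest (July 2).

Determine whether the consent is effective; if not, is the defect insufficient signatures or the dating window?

Signatures required: at least 75 percent of 17 — 3/4 of 17 = 12.75, rounded up to 13, so 13 needed; 12 signed. Insufficient.
Dating window: the latest signature is 6 days after the earliest; the limit is 30 days. Within the window.

Not effective — insufficient signatures.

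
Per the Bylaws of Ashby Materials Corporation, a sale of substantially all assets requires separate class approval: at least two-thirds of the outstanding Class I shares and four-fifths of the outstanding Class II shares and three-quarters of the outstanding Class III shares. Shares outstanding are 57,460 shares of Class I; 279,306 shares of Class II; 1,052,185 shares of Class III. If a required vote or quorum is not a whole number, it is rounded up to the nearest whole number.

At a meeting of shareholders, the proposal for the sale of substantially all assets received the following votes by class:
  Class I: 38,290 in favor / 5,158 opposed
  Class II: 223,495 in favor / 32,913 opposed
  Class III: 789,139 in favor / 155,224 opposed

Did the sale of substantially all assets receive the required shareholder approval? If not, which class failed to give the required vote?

Not approved — the Class I shares did not give the required vote.

Class I: 2/3 of 57460 = 38306.67, rounded up to 38307; 38,307 required, 38,290 in favor — not approved.
Class II: 4/5 of 279306 = 223444.80, rounded up to 223445; 223,445 required, 223,495 in favor — approved.
Class III: 3/4 of 1052185 = 789138.75, rounded up to 789139; 789,139 required, 789,139 in favor — approved.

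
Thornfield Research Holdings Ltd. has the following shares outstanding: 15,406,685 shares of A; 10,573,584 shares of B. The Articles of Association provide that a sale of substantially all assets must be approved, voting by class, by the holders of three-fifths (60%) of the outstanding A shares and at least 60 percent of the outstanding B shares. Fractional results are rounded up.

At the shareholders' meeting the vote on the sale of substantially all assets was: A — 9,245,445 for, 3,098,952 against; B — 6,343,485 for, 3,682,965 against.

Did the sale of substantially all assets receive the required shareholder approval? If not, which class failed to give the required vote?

A: 3/5 of 15406685 = 9244011; 9,244,011 required, 9,245,445 in favor — approved.
B: 3/5 of 10573584 = 6344150.40, rounded up to 6344151; 6,344,151 required, 6,343,485 in favor — not approved.

Not approved — the B shares did not give the required vote.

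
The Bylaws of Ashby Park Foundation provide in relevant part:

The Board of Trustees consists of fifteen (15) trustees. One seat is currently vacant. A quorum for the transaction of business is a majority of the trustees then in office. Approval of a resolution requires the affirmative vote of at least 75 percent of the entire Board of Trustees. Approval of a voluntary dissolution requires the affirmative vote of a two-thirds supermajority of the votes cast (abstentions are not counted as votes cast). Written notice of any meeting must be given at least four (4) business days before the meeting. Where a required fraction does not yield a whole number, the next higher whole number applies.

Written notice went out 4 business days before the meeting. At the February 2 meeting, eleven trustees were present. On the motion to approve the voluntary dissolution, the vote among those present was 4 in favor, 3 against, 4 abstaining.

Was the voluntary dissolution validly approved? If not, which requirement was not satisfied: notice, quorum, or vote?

Notice: 4 business days given; 4 required (4 ≥ 4). Satisfied.
Quorum: 11 present; quorum is 8. Satisfied.
Vote: the voluntary dissolution requires two-thirds of the votes cast (11 present − 4 abstaining = 7). 2/3 of 7 = 4.67, rounded up to 5, so 5 affirmative votes are needed; 4 voted in favor. Not satisfied.

Invalid — vote requirement not satisfied.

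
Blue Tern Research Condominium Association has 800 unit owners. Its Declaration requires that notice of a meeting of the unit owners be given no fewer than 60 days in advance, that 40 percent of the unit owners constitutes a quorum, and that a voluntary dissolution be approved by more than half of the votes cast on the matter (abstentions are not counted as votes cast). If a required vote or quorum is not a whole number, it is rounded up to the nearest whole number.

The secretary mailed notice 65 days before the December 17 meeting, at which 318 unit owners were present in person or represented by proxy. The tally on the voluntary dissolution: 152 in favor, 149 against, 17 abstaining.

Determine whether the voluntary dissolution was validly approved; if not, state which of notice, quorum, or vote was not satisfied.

Invalid — quorum requirement not satisfied.

Notice: 65 days given; 60 required. Satisfied.
Quorum: 40% of 800 = 320; 318 present. Not satisfied.
Vote: requires a majority of the votes cast (318 − 17 abstaining = 301); a majority of 301 is 151, so 151 needed; 152 in favor. Satisfied.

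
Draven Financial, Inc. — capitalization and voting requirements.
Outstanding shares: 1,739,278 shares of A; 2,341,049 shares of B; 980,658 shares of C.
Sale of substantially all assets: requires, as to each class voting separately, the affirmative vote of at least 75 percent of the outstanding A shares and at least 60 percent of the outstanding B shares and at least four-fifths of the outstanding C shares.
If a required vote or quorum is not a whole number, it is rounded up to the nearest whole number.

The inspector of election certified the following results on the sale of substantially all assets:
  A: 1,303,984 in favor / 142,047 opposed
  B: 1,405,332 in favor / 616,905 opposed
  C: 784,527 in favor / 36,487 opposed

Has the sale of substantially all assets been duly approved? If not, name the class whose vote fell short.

A: 3/4 of 1739278 = 1304458.50, rounded up to 1304459; 1,304,459 required, 1,303,984 in favor — not approved.
B: 3/5 of 2341049 = 1404629.40, rounded up to 1404630; 1,404,630 required, 1,405,332 in favor — approved.
C: 4/5 of 980658 = 784526.40, rounded up to 784527; 784,527 required, 784,527 in favor — approved.

Not approved — the A shares did not give the required vote.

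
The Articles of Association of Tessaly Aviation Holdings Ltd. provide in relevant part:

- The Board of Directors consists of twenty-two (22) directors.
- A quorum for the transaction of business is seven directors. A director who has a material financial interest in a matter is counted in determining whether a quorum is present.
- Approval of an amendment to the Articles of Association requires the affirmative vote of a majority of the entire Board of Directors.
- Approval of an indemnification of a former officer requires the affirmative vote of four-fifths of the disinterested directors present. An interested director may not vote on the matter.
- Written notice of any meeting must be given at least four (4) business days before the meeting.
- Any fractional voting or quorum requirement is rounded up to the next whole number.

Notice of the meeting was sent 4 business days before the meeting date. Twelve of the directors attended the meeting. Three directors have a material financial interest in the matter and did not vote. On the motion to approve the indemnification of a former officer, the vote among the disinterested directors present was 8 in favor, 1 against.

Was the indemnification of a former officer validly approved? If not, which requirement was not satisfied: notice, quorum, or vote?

Notice: 4 business days given; 4 required (4 ≥ 4). Satisfied.
Quorum: 12 present (interested directors count toward quorum); quorum is 7. Satisfied.
Vote: the indemnification of a former officer requires four-fifths of the disinterested directors present (12 − 3 = 9). 4/5 of 9 = 7.20, rounded up to 8, so 8 affirmative votes are needed; 8 voted in favor. Satisfied.

Valid — all requirements satisfied.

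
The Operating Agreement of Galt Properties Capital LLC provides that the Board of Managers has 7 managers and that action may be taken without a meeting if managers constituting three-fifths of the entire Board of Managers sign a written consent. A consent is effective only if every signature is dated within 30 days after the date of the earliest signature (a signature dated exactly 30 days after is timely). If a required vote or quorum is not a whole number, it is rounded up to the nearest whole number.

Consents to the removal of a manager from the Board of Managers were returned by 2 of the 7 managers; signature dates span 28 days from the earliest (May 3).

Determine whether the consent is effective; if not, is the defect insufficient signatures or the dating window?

Not effective — insufficient signatures.

Signatures required: three-fifths of 7 — 3/5 of 7 = 4.20, rounded up to 5, so 5 needed; 2 signed. Insufficient.
Dating window: the latest signature is 28 days after the earliest; the limit is 30 days. Within the window.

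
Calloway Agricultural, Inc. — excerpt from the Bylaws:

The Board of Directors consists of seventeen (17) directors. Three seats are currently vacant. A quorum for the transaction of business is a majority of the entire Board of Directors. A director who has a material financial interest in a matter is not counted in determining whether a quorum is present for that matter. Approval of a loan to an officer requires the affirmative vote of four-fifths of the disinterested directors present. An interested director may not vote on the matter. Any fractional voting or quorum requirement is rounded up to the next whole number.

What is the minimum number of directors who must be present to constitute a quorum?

A majority of 17 is 9.

9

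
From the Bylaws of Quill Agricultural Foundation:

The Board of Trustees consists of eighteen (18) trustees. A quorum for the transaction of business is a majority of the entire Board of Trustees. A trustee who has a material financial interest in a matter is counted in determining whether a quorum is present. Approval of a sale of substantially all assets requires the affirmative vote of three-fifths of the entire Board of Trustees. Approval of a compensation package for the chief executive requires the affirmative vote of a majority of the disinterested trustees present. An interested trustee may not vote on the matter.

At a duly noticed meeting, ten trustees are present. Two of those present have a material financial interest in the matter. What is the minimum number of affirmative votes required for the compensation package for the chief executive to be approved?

The compensation package for the chief executive requires a majority of the disinterested trustees present (10 − 2 = 8).
A majority of 8 is 5.

5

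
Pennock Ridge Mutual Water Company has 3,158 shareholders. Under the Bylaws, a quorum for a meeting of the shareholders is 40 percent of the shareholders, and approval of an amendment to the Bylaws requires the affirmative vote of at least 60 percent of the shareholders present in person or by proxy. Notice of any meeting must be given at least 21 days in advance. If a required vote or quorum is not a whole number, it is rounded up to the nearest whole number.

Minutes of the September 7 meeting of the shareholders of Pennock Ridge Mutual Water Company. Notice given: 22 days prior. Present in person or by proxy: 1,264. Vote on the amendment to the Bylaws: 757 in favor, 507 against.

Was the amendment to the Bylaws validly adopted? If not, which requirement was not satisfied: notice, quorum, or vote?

Invalid — vote requirement not satisfied.

Notice: 22 days given; 21 required. Satisfied.
Quorum: 40% of 3,158 = 1,263.20, rounded up to 1,264; 1,264 present. Satisfied.
Vote: requires three-fifths of those present (1,264); 3/5 of 1264 = 758.40, rounded up to 759, so 759 needed; 757 in favor. Not satisfied.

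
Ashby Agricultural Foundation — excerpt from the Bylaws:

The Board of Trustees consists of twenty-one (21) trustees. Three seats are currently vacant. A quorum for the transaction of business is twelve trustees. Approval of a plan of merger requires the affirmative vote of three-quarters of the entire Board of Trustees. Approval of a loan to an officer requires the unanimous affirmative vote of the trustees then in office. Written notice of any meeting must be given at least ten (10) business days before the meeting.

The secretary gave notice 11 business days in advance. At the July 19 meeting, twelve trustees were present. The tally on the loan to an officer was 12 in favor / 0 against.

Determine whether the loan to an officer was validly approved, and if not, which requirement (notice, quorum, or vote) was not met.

Notice: 11 business days given; 10 required (11 ≥ 10). Satisfied.
Quorum: 12 present; quorum is 12. Satisfied.
Vote: the loan to an officer requires the unanimous vote of the trustees then in office (18). Unanimous means all 18, so 18 affirmative votes are needed; 12 voted in favor. Not satisfied.

Invalid — vote requirement not satisfied.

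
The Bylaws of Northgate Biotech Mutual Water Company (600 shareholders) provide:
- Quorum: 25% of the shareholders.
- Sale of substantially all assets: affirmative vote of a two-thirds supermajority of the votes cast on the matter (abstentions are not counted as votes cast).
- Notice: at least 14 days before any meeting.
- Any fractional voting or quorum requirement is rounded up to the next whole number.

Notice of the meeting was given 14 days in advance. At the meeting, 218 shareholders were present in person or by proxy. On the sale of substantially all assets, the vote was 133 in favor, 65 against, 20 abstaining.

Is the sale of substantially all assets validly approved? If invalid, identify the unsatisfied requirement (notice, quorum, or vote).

Valid — all requirements satisfied.

Notice: 14 days given; 14 required. Satisfied.
Quorum: 25% of 600 = 150; 218 present. Satisfied.
Vote: requires two-thirds of the votes cast (218 − 20 abstaining = 198); 2/3 of 198 = 132, so 132 needed; 133 in favor. Satisfied.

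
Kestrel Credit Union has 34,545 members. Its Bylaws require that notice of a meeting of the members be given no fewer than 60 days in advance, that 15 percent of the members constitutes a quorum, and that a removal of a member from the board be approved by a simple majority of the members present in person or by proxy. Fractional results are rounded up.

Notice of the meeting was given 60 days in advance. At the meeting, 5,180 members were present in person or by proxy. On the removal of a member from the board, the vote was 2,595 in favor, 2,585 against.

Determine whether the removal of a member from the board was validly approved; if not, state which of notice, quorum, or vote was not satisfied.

Notice: 60 days given; 60 required. Satisfied.
Quorum: 15% of 34,545 = 5,181.75, rounded up to 5,182; 5,180 present. Not satisfied.
Vote: requires a majority of those present (5,180); a majority of 5180 is 2591, so 2,591 needed; 2,595 in favor. Satisfied.

Invalid — quorum requirement not satisfied.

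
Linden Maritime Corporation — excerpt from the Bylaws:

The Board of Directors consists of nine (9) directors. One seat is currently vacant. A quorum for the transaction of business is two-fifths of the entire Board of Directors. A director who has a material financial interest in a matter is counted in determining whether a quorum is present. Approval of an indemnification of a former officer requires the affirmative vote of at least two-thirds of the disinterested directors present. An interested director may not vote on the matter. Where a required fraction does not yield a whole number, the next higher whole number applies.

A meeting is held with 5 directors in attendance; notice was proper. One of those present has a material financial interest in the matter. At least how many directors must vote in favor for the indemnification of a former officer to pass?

3

The indemnification of a former officer requires two-thirds of the disinterested directors present (5 − 1 = 4).
2/3 of 4 = 2.67, rounded up to 3.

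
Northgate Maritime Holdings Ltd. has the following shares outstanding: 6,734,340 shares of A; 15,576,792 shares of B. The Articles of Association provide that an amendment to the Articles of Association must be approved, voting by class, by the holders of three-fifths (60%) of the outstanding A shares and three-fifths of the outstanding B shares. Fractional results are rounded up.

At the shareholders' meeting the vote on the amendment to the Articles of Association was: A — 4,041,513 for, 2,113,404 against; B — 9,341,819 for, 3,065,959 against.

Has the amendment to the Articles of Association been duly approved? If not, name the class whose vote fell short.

Not approved — the B shares did not give the required vote.

A: 3/5 of 6734340 = 4040604; 4,040,604 required, 4,041,513 in favor — approved.
B: 3/5 of 15576792 = 9346075.20, rounded up to 9346076; 9,346,076 required, 9,341,819 in favor — not approved.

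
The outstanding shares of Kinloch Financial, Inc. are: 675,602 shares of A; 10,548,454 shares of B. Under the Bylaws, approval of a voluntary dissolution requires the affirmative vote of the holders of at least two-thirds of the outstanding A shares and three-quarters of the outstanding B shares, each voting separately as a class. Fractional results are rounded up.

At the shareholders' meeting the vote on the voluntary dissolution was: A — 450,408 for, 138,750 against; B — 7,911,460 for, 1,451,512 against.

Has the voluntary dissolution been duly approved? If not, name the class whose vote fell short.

A: 2/3 of 675602 = 450401.33, rounded up to 450402; 450,402 required, 450,408 in favor — approved.
B: 3/4 of 10548454 = 7911340.50, rounded up to 7911341; 7,911,341 required, 7,911,460 in favor — approved.

Approved — every class gave the required vote.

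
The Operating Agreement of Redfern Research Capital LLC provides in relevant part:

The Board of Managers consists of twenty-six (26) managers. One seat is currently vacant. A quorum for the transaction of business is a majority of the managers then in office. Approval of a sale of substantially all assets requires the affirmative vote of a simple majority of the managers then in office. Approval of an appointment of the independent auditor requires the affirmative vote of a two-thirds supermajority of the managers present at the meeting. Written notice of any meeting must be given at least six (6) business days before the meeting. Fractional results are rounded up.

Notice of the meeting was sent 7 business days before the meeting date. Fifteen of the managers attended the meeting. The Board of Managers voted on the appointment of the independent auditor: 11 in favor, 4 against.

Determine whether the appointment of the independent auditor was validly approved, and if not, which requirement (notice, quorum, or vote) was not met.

Valid — all requirements satisfied.

Notice: 7 business days given; 6 required (7 ≥ 6). Satisfied.
Quorum: 15 present; quorum is 13. Satisfied.
Vote: the appointment of the independent auditor requires two-thirds of the managers present (15). 2/3 of 15 = 10, so 10 affirmative votes are needed; 11 voted in favor. Satisfied.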